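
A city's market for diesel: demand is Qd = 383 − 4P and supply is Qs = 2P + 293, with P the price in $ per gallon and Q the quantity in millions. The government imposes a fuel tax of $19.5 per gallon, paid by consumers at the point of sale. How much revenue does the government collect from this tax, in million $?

Tax revenue = $5791.5 million.

Without the tax, 383 − 4P = 2P + 293 gives 6P = 90, so P* = $15 and Q* = 323.
With the tax collected from consumers, demand (in seller-price terms) shifts: Qd = 383 − 4(P + 19.5).
New equilibrium: consumers pay $21.5, producers receive $2, Q = 297. (Wedge: Pb − Ps = 19.5.)
Revenue = t · Q = 19.5 · 297 = $5791.5.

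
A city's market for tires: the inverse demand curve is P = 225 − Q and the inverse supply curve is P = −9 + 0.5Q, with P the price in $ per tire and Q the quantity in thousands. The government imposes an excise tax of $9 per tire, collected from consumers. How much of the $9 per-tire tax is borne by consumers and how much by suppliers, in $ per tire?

Rewrite in direct form: Qd = 225 − P and Qs = 2P + 18.
Without the tax, 225 − P = 2P + 18 gives 3P = 207, so P* = $69 and Q* = 156.
With the tax collected from consumers, demand (in seller-price terms) shifts: Qd = 225 − (P + 9).
Solving gives Q = 150 with consumers paying $75 and suppliers receiving $66 (the $9 wedge).
Burden on consumers: $6; on suppliers: $3. (They sum to $9.)

Consumers bear $6 per tire; suppliers bear $3 per tire.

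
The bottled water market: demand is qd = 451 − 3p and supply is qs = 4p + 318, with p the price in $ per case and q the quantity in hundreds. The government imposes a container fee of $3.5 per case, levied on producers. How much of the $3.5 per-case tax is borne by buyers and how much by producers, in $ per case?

Buyers bear $2 per case; producers bear $1.5 per case.

Before the tax: set 451 − 3p = 4p + 318 → p* = $19, q* = 394.
With the tax collected from producers, supply shifts: qs = 4(p − 3.5) + 318.
Solving gives q = 388 with buyers paying $21 and producers receiving $17.5 (the $3.5 wedge).
Burden on buyers: $2; on producers: $1.5. (They sum to $3.5.)
The less price-elastic side of the market bears the larger share of a per-unit tax.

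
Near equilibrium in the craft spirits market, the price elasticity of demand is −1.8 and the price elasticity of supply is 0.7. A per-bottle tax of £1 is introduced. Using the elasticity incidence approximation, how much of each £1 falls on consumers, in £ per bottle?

Incidence ratio: consumers' share ≈ εs / (εs + |εd|) = 0.7 / (0.7 + 1.8) = 0.28.
So consumers bear ≈ 0.28 × £1 = £0.28; suppliers bear £0.72.

Consumers bear ≈ £0.28 per bottle.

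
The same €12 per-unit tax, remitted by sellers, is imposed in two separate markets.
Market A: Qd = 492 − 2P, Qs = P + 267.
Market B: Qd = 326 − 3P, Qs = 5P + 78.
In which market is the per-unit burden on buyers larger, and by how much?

Market B, by €3.5.

Market A: pre-tax P* = €75, Q* = 342; post-tax Q = 334; per-unit burden on buyers = €4.
Market B: pre-tax P* = €31, Q* = 233; post-tax Q = 210.5; per-unit burden on buyers = €7.5.
Difference: €4 vs €7.5 → market B is larger by €3.5.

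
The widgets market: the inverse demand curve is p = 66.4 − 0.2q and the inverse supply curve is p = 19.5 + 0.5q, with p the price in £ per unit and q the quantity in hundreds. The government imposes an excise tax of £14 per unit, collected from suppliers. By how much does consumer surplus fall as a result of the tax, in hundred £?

Rewrite in direct form: qd = 332 − 5p and qs = 2p − 39.
Without the tax, 332 − 5p = 2p − 39 gives 7p = 371, so p* = £53 and q* = 67.
With the tax collected from suppliers, supply shifts: qs = 2(p − 14) − 39.
Solving gives q = 47 with buyers paying £57 and suppliers receiving £43 (the £14 wedge).
ΔCS is the trapezoid between Q = 47 and Q = 67 of height £4: ½ · (67 + 47) · 4 = £228.

Consumer surplus falls by £228 hundred.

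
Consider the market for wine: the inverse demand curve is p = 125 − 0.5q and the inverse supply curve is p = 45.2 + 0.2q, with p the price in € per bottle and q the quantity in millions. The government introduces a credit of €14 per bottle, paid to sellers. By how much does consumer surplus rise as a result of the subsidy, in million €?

Rewrite in direct form: qd = 250 − 2p and qs = 5p − 226.
Before the subsidy: set 250 − 2p = 5p − 226 → p* = €68, q* = 114.
With a per-unit subsidy paid to sellers, each receives p + 14 per unit sold, so supply becomes qs = 5(p + 14) − 226.
Solving gives q = 134 with buyers paying €58 and sellers receiving €72 (the €14 wedge).
ΔCS is the trapezoid between Q = 134 and Q = 114 of height €10: ½ · (114 + 134) · 10 = €1240.

Consumer surplus rises by €1240 million.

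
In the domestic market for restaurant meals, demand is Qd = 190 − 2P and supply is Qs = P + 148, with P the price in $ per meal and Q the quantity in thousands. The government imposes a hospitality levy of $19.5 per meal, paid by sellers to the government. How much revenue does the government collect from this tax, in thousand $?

Tax revenue = $2905.5 thousand.

Without the tax, 190 − 2P = P + 148 gives 3P = 42, so P* = $14 and Q* = 162.
With the tax collected from sellers, supply shifts: Qs = (P − 19.5) + 148.
New equilibrium: buyers pay $20.5, sellers receive $1, Q = 149. (Wedge: Pb − Ps = 19.5.)
Revenue = t · Q = 19.5 · 149 = $2905.5.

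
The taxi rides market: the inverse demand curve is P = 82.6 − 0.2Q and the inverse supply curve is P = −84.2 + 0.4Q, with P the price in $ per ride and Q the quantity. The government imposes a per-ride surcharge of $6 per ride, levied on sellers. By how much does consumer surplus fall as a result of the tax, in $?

Rewrite in direct form: Qd = 413 − 5P and Qs = 2.5P + 210.5.
Without the tax, 413 − 5P = 2.5P + 210.5 gives 7.5P = 202.5, so P* = $27 and Q* = 278.
With the tax collected from sellers, supply shifts: Qs = 2.5(P − 6) + 210.5.
New equilibrium: consumers pay $29, sellers receive $23, Q = 268. (Wedge: Pb − Ps = 6.)
ΔCS is the trapezoid between Q = 268 and Q = 278 of height $2: ½ · (278 + 268) · 2 = $546.

Consumer surplus falls by $546.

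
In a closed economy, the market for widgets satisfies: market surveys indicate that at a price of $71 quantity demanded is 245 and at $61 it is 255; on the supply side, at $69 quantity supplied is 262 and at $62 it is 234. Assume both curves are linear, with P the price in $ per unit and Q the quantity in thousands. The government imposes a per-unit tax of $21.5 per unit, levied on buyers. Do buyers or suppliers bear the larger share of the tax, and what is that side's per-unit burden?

Buyers bear the larger share: $17.2 per unit.

Demand slope: (255 − 245)/(61 − 71) = -1, so Qd = 316 − P.
Supply slope: (234 − 262)/(62 − 69) = 4, so Qs = 4P − 14.
Without the tax, 316 − P = 4P − 14 gives 5P = 330, so P* = $66 and Q* = 250.
With the tax collected from buyers, demand (in seller-price terms) shifts: Qd = 316 − (P + 21.5).
New equilibrium: buyers pay $83.2, suppliers receive $61.7, Q = 232.8. (Wedge: Pb − Ps = 21.5.)
Per-unit burden: buyers $17.2, suppliers $4.3.
Buyers take the larger share because demand is less price-elastic here (demand slope 1 vs supply slope 4).
The less price-elastic side of the market bears the larger share of a per-unit tax.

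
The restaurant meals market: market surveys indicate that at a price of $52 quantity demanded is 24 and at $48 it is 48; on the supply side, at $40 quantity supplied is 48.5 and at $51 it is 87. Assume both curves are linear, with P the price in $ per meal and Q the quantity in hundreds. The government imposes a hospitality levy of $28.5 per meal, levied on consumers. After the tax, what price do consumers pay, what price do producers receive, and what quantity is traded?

Consumers pay $55.5; producers receive $27; quantity = 3.

Demand slope: (48 − 24)/(48 − 52) = -6, so Qd = 336 − 6P.
Supply slope: (87 − 48.5)/(51 − 40) = 3.5, so Qs = 3.5P − 91.5.
Before the tax: set 336 − 6P = 3.5P − 91.5 → P* = $45, Q* = 66.
With the tax collected from consumers, demand (in seller-price terms) shifts: Qd = 336 − 6(P + 28.5).
New equilibrium: consumers pay $55.5, producers receive $27, Q = 3. (Wedge: Pb − Ps = 28.5.)
The less price-elastic side of the market bears the larger share of a per-unit tax.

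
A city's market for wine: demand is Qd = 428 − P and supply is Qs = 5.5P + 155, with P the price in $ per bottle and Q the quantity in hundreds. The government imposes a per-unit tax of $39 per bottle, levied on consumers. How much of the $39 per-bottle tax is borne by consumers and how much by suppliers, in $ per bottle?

Before the tax: set 428 − P = 5.5P + 155 → P* = $42, Q* = 386.
With the tax collected from consumers, demand (in seller-price terms) shifts: Qd = 428 − (P + 39).
New equilibrium: consumers pay $75, suppliers receive $36, Q = 353. (Wedge: Pb − Ps = 39.)
Burden on consumers: $33; on suppliers: $6. (They sum to $39.)
The less price-elastic side of the market bears the larger share of a per-unit tax.

Consumers bear $33 per bottle; suppliers bear $6 per bottle.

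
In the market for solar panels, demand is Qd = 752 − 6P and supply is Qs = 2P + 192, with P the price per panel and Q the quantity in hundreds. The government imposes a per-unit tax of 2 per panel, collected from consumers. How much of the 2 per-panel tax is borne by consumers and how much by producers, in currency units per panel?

Consumers bear 0.5 per panel; producers bear 1.5 per panel.

Before the tax: set 752 − 6P = 2P + 192 → P* = 70, Q* = 332.
With the tax collected from consumers, demand (in seller-price terms) shifts: Qd = 752 − 6(P + 2).
New equilibrium: consumers pay 70.5, producers receive 68.5, Q = 329. (Wedge: Pb − Ps = 2.)
Burden on consumers: 0.5; on producers: 1.5. (They sum to 2.)
The less price-elastic side of the market bears the larger share of a per-unit tax.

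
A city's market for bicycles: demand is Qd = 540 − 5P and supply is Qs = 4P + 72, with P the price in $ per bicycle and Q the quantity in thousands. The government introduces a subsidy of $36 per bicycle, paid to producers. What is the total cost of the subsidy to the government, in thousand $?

Without the subsidy, 540 − 5P = 4P + 72 gives 9P = 468, so P* = $52 and Q* = 280.
With a per-unit subsidy paid to producers, each receives P + 36 per unit sold, so supply becomes Qs = 4(P + 36) + 72.
Solving gives Q = 360 with buyers paying $36 and producers receiving $72 (the $36 wedge).
Outlay = t · Q = 36 · 360 = $12960.

Government outlay = $12960 thousand.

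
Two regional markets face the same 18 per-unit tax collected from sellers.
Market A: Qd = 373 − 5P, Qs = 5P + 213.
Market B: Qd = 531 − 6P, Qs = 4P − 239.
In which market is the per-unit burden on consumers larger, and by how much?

Market A, by 1.8.

Market A: pre-tax P* = 16, Q* = 293; post-tax Q = 248; per-unit burden on consumers = 9.
Market B: pre-tax P* = 77, Q* = 69; post-tax Q = 25.8; per-unit burden on consumers = 7.2.
Difference: 9 vs 7.2 → market A is larger by 1.8.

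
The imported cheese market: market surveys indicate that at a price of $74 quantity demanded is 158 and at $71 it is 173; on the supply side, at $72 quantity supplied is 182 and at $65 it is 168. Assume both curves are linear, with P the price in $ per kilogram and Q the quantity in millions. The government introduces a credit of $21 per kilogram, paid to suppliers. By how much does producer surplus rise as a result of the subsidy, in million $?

Demand slope: (173 − 158)/(71 − 74) = -5, so Qd = 528 − 5P.
Supply slope: (168 − 182)/(65 − 72) = 2, so Qs = 2P + 38.
Without the subsidy, 528 − 5P = 2P + 38 gives 7P = 490, so P* = $70 and Q* = 178.
With a per-unit subsidy paid to suppliers, each receives P + 21 per unit sold, so supply becomes Qs = 2(P + 21) + 38.
Solving gives Q = 208 with consumers paying $64 and suppliers receiving $85 (the $21 wedge).
ΔPS is the trapezoid between Q = 208 and Q = 178 of height $15: ½ · (178 + 208) · 15 = $2895.

Producer surplus rises by $2895 million.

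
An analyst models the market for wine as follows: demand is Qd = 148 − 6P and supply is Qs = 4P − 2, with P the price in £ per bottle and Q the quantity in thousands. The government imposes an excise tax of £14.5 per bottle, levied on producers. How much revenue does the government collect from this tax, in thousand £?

Tax revenue = £336.4 thousand.

Before the tax: set 148 − 6P = 4P − 2 → P* = £15, Q* = 58.
With the tax collected from producers, supply shifts: Qs = 4(P − 14.5) − 2.
Solving gives Q = 23.2 with consumers paying £20.8 and producers receiving £6.3 (the £14.5 wedge).
Revenue = t · Q = 14.5 · 23.2 = £336.4.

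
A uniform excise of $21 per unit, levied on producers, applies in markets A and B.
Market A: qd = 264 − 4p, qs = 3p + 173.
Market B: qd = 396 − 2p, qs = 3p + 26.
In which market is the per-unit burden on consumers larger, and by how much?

Market B, by $3.6.

Market A: pre-tax p* = $13, q* = 212; post-tax q = 176; per-unit burden on consumers = $9.
Market B: pre-tax p* = $74, q* = 248; post-tax q = 222.8; per-unit burden on consumers = $12.6.
Difference: $9 vs $12.6 → market B is larger by $3.6.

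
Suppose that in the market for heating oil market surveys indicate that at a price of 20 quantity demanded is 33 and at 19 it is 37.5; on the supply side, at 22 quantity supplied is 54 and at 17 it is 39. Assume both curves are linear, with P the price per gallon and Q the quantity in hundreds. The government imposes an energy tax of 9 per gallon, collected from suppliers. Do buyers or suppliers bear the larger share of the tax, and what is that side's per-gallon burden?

Demand slope: (37.5 − 33)/(19 − 20) = -4.5, so Qd = 123 − 4.5P.
Supply slope: (39 − 54)/(17 − 22) = 3, so Qs = 3P − 12.
Without the tax, 123 − 4.5P = 3P − 12 gives 7.5P = 135, so P* = 18 and Q* = 42.
With the tax collected from suppliers, supply shifts: Qs = 3(P − 9) − 12.
New equilibrium: buyers pay 21.6, suppliers receive 12.6, Q = 25.8. (Wedge: Pb − Ps = 9.)
Per-gallon burden: buyers 3.6, suppliers 5.4.
Suppliers take the larger share because supply is less price-elastic here (demand slope 4.5 vs supply slope 3).
The less price-elastic side of the market bears the larger share of a per-unit tax.

Suppliers bear the larger share: 5.4 per gallon.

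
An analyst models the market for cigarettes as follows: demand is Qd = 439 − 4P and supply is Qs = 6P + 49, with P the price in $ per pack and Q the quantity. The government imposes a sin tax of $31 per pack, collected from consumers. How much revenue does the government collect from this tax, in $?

Without the tax, 439 − 4P = 6P + 49 gives 10P = 390, so P* = $39 and Q* = 283.
With the tax collected from consumers, demand (in seller-price terms) shifts: Qd = 439 − 4(P + 31).
New equilibrium: consumers pay $57.6, suppliers receive $26.6, Q = 208.6. (Wedge: Pb − Ps = 31.)
Revenue = t · Q = 31 · 208.6 = $6466.6.

Tax revenue = $6466.6.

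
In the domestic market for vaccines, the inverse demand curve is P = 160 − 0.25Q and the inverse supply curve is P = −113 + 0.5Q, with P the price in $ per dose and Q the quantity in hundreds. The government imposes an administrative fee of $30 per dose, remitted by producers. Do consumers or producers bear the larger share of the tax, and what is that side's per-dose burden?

Inverting to Q(P) form: Qd = 640 − 4P; Qs = 2P + 226.
Before the tax: set 640 − 4P = 2P + 226 → P* = $69, Q* = 364.
With the tax collected from producers, supply shifts: Qs = 2(P − 30) + 226.
Solving gives Q = 324 with consumers paying $79 and producers receiving $49 (the $30 wedge).
Per-dose burden: consumers $10, producers $20.
Producers take the larger share because supply is less price-elastic here (demand slope 4 vs supply slope 2).

Producers bear the larger share: $20 per dose.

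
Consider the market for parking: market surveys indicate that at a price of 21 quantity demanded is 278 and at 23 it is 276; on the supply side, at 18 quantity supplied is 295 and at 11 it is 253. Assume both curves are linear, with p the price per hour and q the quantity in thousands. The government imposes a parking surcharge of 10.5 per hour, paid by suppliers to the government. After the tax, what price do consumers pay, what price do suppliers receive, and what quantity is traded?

Demand slope: (276 − 278)/(23 − 21) = -1, so qd = 299 − p.
Supply slope: (253 − 295)/(11 − 18) = 6, so qs = 6p + 187.
Before the tax: set 299 − p = 6p + 187 → p* = 16, q* = 283.
With the tax collected from suppliers, supply shifts: qs = 6(p − 10.5) + 187.
Solving gives q = 274 with consumers paying 25 and suppliers receiving 14.5 (the 10.5 wedge).

Consumers pay 25; suppliers receive 14.5; quantity = 274.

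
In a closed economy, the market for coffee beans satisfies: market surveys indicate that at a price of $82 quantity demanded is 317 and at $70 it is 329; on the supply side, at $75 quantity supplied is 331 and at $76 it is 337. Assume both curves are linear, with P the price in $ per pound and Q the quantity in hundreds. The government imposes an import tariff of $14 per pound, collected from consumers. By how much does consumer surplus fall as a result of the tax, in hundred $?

Consumer surplus falls by $3828 hundred.

Demand slope: (329 − 317)/(70 − 82) = -1, so Qd = 399 − P.
Supply slope: (337 − 331)/(76 − 75) = 6, so Qs = 6P − 119.
Before the tax: set 399 − P = 6P − 119 → P* = $74, Q* = 325.
With the tax collected from consumers, demand (in seller-price terms) shifts: Qd = 399 − (P + 14).
New equilibrium: consumers pay $86, producers receive $72, Q = 313. (Wedge: Pb − Ps = 14.)
ΔCS is the trapezoid between Q = 313 and Q = 325 of height $12: ½ · (325 + 313) · 12 = $3828.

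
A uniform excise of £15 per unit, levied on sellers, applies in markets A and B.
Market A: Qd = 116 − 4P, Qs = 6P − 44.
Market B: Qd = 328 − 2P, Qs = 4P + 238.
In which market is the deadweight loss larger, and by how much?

Market A: pre-tax P* = £16, Q* = 52; post-tax Q = 16; deadweight loss = £270.
Market B: pre-tax P* = £15, Q* = 298; post-tax Q = 278; deadweight loss = £150.
Difference: £270 vs £150 → market A is larger by £120.

Market A, by £120.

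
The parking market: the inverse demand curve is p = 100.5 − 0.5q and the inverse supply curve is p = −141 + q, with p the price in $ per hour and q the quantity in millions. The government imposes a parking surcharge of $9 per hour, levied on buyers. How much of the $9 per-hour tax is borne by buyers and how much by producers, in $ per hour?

Rewrite in direct form: qd = 201 − 2p and qs = p + 141.
Without the tax, 201 − 2p = p + 141 gives 3p = 60, so p* = $20 and q* = 161.
With the tax collected from buyers, demand (in seller-price terms) shifts: qd = 201 − 2(p + 9).
Solving gives q = 155 with buyers paying $23 and producers receiving $14 (the $9 wedge).
Burden on buyers: $3; on producers: $6. (They sum to $9.)

Buyers bear $3 per hour; producers bear $6 per hour.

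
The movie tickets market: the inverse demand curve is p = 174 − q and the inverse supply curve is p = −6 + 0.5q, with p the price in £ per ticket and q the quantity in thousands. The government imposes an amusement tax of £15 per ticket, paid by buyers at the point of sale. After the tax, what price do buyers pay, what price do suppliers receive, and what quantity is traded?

Rewrite in direct form: qd = 174 − p and qs = 2p + 12.
Without the tax, 174 − p = 2p + 12 gives 3p = 162, so p* = £54 and q* = 120.
With the tax collected from buyers, demand (in seller-price terms) shifts: qd = 174 − (p + 15).
Solving gives q = 110 with buyers paying £64 and suppliers receiving £49 (the £15 wedge).
The less price-elastic side of the market bears the larger share of a per-unit tax.

Buyers pay £64; suppliers receive £49; quantity = 110.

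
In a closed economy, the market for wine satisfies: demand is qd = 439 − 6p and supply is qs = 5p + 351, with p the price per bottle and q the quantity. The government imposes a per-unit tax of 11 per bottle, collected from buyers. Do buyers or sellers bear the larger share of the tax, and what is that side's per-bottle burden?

Sellers bear the larger share: 6 per bottle.

Without the tax, 439 − 6p = 5p + 351 gives 11p = 88, so p* = 8 and q* = 391.
With the tax collected from buyers, demand (in seller-price terms) shifts: qd = 439 − 6(p + 11).
Solving gives q = 361 with buyers paying 13 and sellers receiving 2 (the 11 wedge).
Per-bottle burden: buyers 5, sellers 6.
Sellers take the larger share because supply is less price-elastic here (demand slope 6 vs supply slope 5).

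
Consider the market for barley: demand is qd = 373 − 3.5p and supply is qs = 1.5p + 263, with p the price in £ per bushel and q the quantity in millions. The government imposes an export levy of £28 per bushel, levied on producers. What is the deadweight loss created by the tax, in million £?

Before the tax: set 373 − 3.5p = 1.5p + 263 → p* = £22, q* = 296.
With the tax collected from producers, supply shifts: qs = 1.5(p − 28) + 263.
Solving gives q = 266.6 with consumers paying £30.4 and producers receiving £2.4 (the £28 wedge).
Quantity falls by |ΔQ| = |296 − 266.6| = 29.4.
DWL = ½ · t · |ΔQ| = ½ · 28 · 29.4 = £411.6.

Deadweight loss = £411.6 million.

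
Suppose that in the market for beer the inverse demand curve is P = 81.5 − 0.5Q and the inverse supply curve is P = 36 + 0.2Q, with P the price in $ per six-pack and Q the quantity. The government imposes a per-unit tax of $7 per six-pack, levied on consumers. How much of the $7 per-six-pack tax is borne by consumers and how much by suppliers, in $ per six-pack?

Consumers bear $5 per six-pack; suppliers bear $2 per six-pack.

Rewrite in direct form: Qd = 163 − 2P and Qs = 5P − 180.
Before the tax: set 163 − 2P = 5P − 180 → P* = $49, Q* = 65.
With the tax collected from consumers, demand (in seller-price terms) shifts: Qd = 163 − 2(P + 7).
Solving gives Q = 55 with consumers paying $54 and suppliers receiving $47 (the $7 wedge).
Burden on consumers: $5; on suppliers: $2. (They sum to $7.)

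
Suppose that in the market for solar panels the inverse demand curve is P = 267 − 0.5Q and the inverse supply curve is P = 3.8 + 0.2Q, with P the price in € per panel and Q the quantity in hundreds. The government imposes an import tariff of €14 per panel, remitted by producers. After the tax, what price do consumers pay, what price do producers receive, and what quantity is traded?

Consumers pay €89; producers receive €75; quantity = 356.

Inverting to Q(P) form: Qd = 534 − 2P; Qs = 5P − 19.
Before the tax: set 534 − 2P = 5P − 19 → P* = €79, Q* = 376.
With the tax collected from producers, supply shifts: Qs = 5(P − 14) − 19.
Solving gives Q = 356 with consumers paying €89 and producers receiving €75 (the €14 wedge).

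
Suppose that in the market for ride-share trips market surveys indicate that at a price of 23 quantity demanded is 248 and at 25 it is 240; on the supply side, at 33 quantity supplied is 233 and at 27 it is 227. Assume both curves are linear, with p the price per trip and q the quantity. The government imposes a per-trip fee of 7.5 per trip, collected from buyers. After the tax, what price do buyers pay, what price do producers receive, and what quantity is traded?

Demand slope: (240 − 248)/(25 − 23) = -4, so qd = 340 − 4p.
Supply slope: (227 − 233)/(27 − 33) = 1, so qs = p + 200.
Before the tax: set 340 − 4p = p + 200 → p* = 28, q* = 228.
With the tax collected from buyers, demand (in seller-price terms) shifts: qd = 340 − 4(p + 7.5).
Solving gives q = 222 with buyers paying 29.5 and producers receiving 22 (the 7.5 wedge).

Buyers pay 29.5; producers receive 22; quantity = 222.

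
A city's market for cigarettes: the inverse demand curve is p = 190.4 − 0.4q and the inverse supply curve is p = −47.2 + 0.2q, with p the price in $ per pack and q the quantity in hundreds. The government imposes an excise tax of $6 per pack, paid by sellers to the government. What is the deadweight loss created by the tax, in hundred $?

Deadweight loss = $30 hundred.

Inverting to q(p) form: qd = 476 − 2.5p; qs = 5p + 236.
Without the tax, 476 − 2.5p = 5p + 236 gives 7.5p = 240, so p* = $32 and q* = 396.
With the tax collected from sellers, supply shifts: qs = 5(p − 6) + 236.
Solving gives q = 386 with consumers paying $36 and sellers receiving $30 (the $6 wedge).
Quantity falls by |ΔQ| = |396 − 386| = 10.
DWL = ½ · t · |ΔQ| = ½ · 6 · 10 = $30.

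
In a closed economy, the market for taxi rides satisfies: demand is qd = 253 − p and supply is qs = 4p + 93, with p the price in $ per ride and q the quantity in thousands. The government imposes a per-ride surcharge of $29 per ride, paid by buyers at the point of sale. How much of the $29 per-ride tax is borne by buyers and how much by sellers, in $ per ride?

Buyers bear $23.2 per ride; sellers bear $5.8 per ride.

Before the tax: set 253 − p = 4p + 93 → p* = $32, q* = 221.
With the tax collected from buyers, demand (in seller-price terms) shifts: qd = 253 − (p + 29).
Solving gives q = 197.8 with buyers paying $55.2 and sellers receiving $26.2 (the $29 wedge).
Burden on buyers: $23.2; on sellers: $5.8. (They sum to $29.)
The less price-elastic side of the market bears the larger share of a per-unit tax.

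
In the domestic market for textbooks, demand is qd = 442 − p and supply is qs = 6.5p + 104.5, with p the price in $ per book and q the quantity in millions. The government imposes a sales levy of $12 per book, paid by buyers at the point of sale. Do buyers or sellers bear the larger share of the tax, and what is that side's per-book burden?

Before the tax: set 442 − p = 6.5p + 104.5 → p* = $45, q* = 397.
With the tax collected from buyers, demand (in seller-price terms) shifts: qd = 442 − (p + 12).
Solving gives q = 386.6 with buyers paying $55.4 and sellers receiving $43.4 (the $12 wedge).
Per-book burden: buyers $10.4, sellers $1.6.
Buyers take the larger share because demand is less price-elastic here (demand slope 1 vs supply slope 6.5).
The less price-elastic side of the market bears the larger share of a per-unit tax.

Buyers bear the larger share: $10.4 per book.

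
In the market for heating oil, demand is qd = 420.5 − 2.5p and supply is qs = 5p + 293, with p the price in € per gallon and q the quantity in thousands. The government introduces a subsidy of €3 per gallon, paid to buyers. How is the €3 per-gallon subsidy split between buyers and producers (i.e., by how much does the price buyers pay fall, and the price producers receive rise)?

Before the subsidy: set 420.5 − 2.5p = 5p + 293 → p* = €17, q* = 378.
With a per-unit subsidy paid to buyers, each effectively pays p − 3, so demand becomes qd = 420.5 − 2.5(p − 3).
New equilibrium: buyers pay €15, producers receive €18, q = 383. (Wedge: pb − ps = −3.)
Gain to buyers: €2; to producers: €1. (They sum to €3.)

Buyers gain €2 per gallon; producers gain €1 per gallon.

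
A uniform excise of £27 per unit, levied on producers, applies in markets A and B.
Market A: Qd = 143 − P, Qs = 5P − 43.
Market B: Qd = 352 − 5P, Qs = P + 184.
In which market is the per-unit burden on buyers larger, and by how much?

Market A, by £18.

Market A: pre-tax P* = £31, Q* = 112; post-tax Q = 89.5; per-unit burden on buyers = £22.5.
Market B: pre-tax P* = £28, Q* = 212; post-tax Q = 189.5; per-unit burden on buyers = £4.5.
Difference: £22.5 vs £4.5 → market A is larger by £18.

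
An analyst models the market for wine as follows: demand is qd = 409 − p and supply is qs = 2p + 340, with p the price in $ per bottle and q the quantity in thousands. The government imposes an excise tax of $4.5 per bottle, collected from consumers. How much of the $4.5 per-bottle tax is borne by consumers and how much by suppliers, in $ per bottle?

Without the tax, 409 − p = 2p + 340 gives 3p = 69, so p* = $23 and q* = 386.
With the tax collected from consumers, demand (in seller-price terms) shifts: qd = 409 − (p + 4.5).
New equilibrium: consumers pay $26, suppliers receive $21.5, q = 383. (Wedge: pb − ps = 4.5.)
Burden on consumers: $3; on suppliers: $1.5. (They sum to $4.5.)
The less price-elastic side of the market bears the larger share of a per-unit tax.

Consumers bear $3 per bottle; suppliers bear $1.5 per bottle.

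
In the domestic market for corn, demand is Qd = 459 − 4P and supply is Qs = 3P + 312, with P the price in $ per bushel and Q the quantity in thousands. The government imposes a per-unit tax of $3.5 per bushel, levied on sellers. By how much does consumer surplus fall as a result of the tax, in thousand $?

Before the tax: set 459 − 4P = 3P + 312 → P* = $21, Q* = 375.
With the tax collected from sellers, supply shifts: Qs = 3(P − 3.5) + 312.
Solving gives Q = 369 with consumers paying $22.5 and sellers receiving $19 (the $3.5 wedge).
ΔCS is the trapezoid between Q = 369 and Q = 375 of height $1.5: ½ · (375 + 369) · 1.5 = $558.

Consumer surplus falls by $558 thousand.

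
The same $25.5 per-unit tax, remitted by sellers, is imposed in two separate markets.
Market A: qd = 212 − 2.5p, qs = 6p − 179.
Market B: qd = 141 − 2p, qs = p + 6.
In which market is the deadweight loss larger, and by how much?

Market A: pre-tax p* = $46, q* = 97; post-tax q = 52; deadweight loss = $573.75.
Market B: pre-tax p* = $45, q* = 51; post-tax q = 34; deadweight loss = $216.75.
Difference: $573.75 vs $216.75 → market A is larger by $357.

Market A, by $357.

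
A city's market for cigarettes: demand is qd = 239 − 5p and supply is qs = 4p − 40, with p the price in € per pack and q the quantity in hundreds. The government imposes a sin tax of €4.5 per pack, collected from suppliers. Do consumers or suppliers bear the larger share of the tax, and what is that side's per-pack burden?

Suppliers bear the larger share: €2.5 per pack.

Without the tax, 239 − 5p = 4p − 40 gives 9p = 279, so p* = €31 and q* = 84.
With the tax collected from suppliers, supply shifts: qs = 4(p − 4.5) − 40.
New equilibrium: consumers pay €33, suppliers receive €28.5, q = 74. (Wedge: pb − ps = 4.5.)
Per-pack burden: consumers €2, suppliers €2.5.
Suppliers take the larger share because supply is less price-elastic here (demand slope 5 vs supply slope 4).
The less price-elastic side of the market bears the larger share of a per-unit tax.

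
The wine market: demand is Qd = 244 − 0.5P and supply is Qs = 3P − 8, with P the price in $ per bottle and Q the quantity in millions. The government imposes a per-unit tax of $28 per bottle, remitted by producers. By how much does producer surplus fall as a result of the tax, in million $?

Before the tax: set 244 − 0.5P = 3P − 8 → P* = $72, Q* = 208.
With the tax collected from producers, supply shifts: Qs = 3(P − 28) − 8.
Solving gives Q = 196 with buyers paying $96 and producers receiving $68 (the $28 wedge).
ΔPS is the trapezoid between Q = 196 and Q = 208 of height $4: ½ · (208 + 196) · 4 = $808.

Producer surplus falls by $808 million.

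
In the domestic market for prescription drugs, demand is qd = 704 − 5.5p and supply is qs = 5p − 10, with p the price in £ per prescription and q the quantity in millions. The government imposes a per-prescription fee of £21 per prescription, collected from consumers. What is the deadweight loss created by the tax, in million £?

Without the tax, 704 − 5.5p = 5p − 10 gives 10.5p = 714, so p* = £68 and q* = 330.
With the tax collected from consumers, demand (in seller-price terms) shifts: qd = 704 − 5.5(p + 21).
Solving gives q = 275 with consumers paying £78 and sellers receiving £57 (the £21 wedge).
Quantity falls by |ΔQ| = |330 − 275| = 55.
DWL = ½ · t · |ΔQ| = ½ · 21 · 55 = £577.5.

Deadweight loss = £577.5 million.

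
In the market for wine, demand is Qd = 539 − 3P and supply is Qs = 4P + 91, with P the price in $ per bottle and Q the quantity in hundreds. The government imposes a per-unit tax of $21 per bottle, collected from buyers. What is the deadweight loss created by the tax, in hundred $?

Before the tax: set 539 − 3P = 4P + 91 → P* = $64, Q* = 347.
With the tax collected from buyers, demand (in seller-price terms) shifts: Qd = 539 − 3(P + 21).
Solving gives Q = 311 with buyers paying $76 and sellers receiving $55 (the $21 wedge).
Quantity falls by |ΔQ| = |347 − 311| = 36.
DWL = ½ · t · |ΔQ| = ½ · 21 · 36 = $378.

Deadweight loss = $378 hundred.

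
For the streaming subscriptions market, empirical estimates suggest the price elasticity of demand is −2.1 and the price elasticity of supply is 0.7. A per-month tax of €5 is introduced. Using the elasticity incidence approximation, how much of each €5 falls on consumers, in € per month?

Incidence ratio: consumers' share ≈ εs / (εs + |εd|) = 0.7 / (0.7 + 2.1) = 0.25.
So consumers bear ≈ 0.25 × €5 = €1.25; suppliers bear €3.75.

Consumers bear ≈ €1.25 per month.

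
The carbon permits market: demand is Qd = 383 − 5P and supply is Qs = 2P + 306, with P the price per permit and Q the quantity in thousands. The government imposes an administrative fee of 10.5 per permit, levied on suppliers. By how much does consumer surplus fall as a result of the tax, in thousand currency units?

Consumer surplus falls by 961.5 thousand.

Before the tax: set 383 − 5P = 2P + 306 → P* = 11, Q* = 328.
With the tax collected from suppliers, supply shifts: Qs = 2(P − 10.5) + 306.
Solving gives Q = 313 with consumers paying 14 and suppliers receiving 3.5 (the 10.5 wedge).
ΔCS is the trapezoid between Q = 313 and Q = 328 of height 3: ½ · (328 + 313) · 3 = 961.5.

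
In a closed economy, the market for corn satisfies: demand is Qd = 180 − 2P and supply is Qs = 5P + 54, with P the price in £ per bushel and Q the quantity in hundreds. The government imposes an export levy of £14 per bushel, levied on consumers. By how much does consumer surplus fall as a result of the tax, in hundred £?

Before the tax: set 180 − 2P = 5P + 54 → P* = £18, Q* = 144.
With the tax collected from consumers, demand (in seller-price terms) shifts: Qd = 180 − 2(P + 14).
Solving gives Q = 124 with consumers paying £28 and producers receiving £14 (the £14 wedge).
ΔCS is the trapezoid between Q = 124 and Q = 144 of height £10: ½ · (144 + 124) · 10 = £1340.

Consumer surplus falls by £1340 hundred.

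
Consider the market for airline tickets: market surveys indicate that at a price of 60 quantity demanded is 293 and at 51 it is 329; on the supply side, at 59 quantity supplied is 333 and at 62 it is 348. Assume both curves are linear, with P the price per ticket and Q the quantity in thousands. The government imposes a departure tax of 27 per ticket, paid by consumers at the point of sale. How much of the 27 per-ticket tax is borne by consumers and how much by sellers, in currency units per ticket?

Consumers bear 15 per ticket; sellers bear 12 per ticket.

Demand slope: (329 − 293)/(51 − 60) = -4, so Qd = 533 − 4P.
Supply slope: (348 − 333)/(62 − 59) = 5, so Qs = 5P + 38.
Before the tax: set 533 − 4P = 5P + 38 → P* = 55, Q* = 313.
With the tax collected from consumers, demand (in seller-price terms) shifts: Qd = 533 − 4(P + 27).
Solving gives Q = 253 with consumers paying 70 and sellers receiving 43 (the 27 wedge).
Burden on consumers: 15; on sellers: 12. (They sum to 27.)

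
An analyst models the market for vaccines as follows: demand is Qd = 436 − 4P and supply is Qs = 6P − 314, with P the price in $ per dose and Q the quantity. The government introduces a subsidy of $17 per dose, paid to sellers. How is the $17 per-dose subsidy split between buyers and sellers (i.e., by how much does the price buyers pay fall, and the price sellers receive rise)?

Buyers gain $10.2 per dose; sellers gain $6.8 per dose.

Before the subsidy: set 436 − 4P = 6P − 314 → P* = $75, Q* = 136.
With a per-unit subsidy paid to sellers, each receives P + 17 per unit sold, so supply becomes Qs = 6(P + 17) − 314.
New equilibrium: buyers pay $64.8, sellers receive $81.8, Q = 176.8. (Wedge: Pb − Ps = −17.)
Gain to buyers: $10.2; to sellers: $6.8. (They sum to $17.)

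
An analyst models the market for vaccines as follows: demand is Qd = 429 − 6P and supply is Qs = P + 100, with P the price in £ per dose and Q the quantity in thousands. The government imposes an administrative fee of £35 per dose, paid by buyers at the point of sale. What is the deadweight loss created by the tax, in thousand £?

Deadweight loss = £525 thousand.

Without the tax, 429 − 6P = P + 100 gives 7P = 329, so P* = £47 and Q* = 147.
With the tax collected from buyers, demand (in seller-price terms) shifts: Qd = 429 − 6(P + 35).
Solving gives Q = 117 with buyers paying £52 and sellers receiving £17 (the £35 wedge).
Quantity falls by |ΔQ| = |147 − 117| = 30.
DWL = ½ · t · |ΔQ| = ½ · 35 · 30 = £525.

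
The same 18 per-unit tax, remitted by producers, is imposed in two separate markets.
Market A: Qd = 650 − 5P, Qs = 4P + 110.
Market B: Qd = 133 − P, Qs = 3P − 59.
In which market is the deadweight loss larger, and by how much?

Market A, by 238.5.

Market A: pre-tax P* = 60, Q* = 350; post-tax Q = 310; deadweight loss = 360.
Market B: pre-tax P* = 48, Q* = 85; post-tax Q = 71.5; deadweight loss = 121.5.
Difference: 360 vs 121.5 → market A is larger by 238.5.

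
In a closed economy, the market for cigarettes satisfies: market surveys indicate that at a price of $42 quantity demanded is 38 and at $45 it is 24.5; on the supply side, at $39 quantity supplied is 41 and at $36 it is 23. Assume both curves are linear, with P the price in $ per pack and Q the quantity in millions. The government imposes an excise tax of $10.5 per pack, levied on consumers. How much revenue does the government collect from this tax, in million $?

Demand slope: (24.5 − 38)/(45 − 42) = -4.5, so Qd = 227 − 4.5P.
Supply slope: (23 − 41)/(36 − 39) = 6, so Qs = 6P − 193.
Without the tax, 227 − 4.5P = 6P − 193 gives 10.5P = 420, so P* = $40 and Q* = 47.
With the tax collected from consumers, demand (in seller-price terms) shifts: Qd = 227 − 4.5(P + 10.5).
Solving gives Q = 20 with consumers paying $46 and producers receiving $35.5 (the $10.5 wedge).
Revenue = t · Q = 10.5 · 20 = $210.

Tax revenue = $210 million.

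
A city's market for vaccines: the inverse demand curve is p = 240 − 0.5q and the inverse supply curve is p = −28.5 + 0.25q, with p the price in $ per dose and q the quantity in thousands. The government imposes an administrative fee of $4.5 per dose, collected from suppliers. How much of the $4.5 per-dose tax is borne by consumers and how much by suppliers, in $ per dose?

Inverting to q(p) form: qd = 480 − 2p; qs = 4p + 114.
Before the tax: set 480 − 2p = 4p + 114 → p* = $61, q* = 358.
With the tax collected from suppliers, supply shifts: qs = 4(p − 4.5) + 114.
Solving gives q = 352 with consumers paying $64 and suppliers receiving $59.5 (the $4.5 wedge).
Burden on consumers: $3; on suppliers: $1.5. (They sum to $4.5.)
The less price-elastic side of the market bears the larger share of a per-unit tax.

Consumers bear $3 per dose; suppliers bear $1.5 per dose.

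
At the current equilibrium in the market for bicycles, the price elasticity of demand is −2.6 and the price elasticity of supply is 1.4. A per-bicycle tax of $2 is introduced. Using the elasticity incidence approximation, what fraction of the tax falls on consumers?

Consumers' share ≈ 0.35.

Incidence ratio: consumers' share ≈ εs / (εs + |εd|) = 1.4 / (1.4 + 2.6) = 0.35.
Supply is the less elastic side, so consumers bear the smaller share.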